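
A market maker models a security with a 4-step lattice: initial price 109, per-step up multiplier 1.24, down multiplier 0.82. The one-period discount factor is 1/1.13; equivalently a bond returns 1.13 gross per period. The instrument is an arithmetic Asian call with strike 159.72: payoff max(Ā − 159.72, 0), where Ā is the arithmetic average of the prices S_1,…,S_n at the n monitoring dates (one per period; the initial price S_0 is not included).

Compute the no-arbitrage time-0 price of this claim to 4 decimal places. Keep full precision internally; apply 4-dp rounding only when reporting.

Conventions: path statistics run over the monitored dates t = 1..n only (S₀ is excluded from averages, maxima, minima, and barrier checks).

With p* = (R−d)/(u−d) = 0.7381, sum probability × payoff across the paths and divide by R^4.
Enumerate all 2^4 = 16 price paths (U = up ×1.24, D = down ×0.82); each path with k up-moves has probability p*^k·(1−p*)^(4−k).
DDDD: Ā=68.0130, payoff=0.0000, prob=0.004705
UDDD: Ā=102.8489, payoff=0.0000, prob=0.013260
DUDD: Ā=91.4039, payoff=0.0000, prob=0.013260
UUDD: Ā=138.2206, payoff=0.0000, prob=0.037369
DDUD: Ā=82.0190, payoff=0.0000, prob=0.013260
UDUD: Ā=124.0288, payoff=0.0000, prob=0.037369
DUUD: Ā=112.5838, payoff=0.0000, prob=0.037369
UUUD: Ā=170.2486, payoff=10.5286, prob=0.105313
DDDU: Ā=74.3234, payoff=0.0000, prob=0.013260
UDDU: Ā=112.3915, payoff=0.0000, prob=0.037369
DUDU: Ā=100.9465, payoff=0.0000, prob=0.037369
UUDU: Ā=152.6508, payoff=0.0000, prob=0.105313
DDUU: Ā=91.5616, payoff=0.0000, prob=0.037369
UDUU: Ā=138.4590, payoff=0.0000, prob=0.105313
DUUU: Ā=127.0140, payoff=0.0000, prob=0.105313
UUUU: Ā=192.0699, payoff=32.3499, prob=0.296790
Price = Σ prob·payoff / R^4 = 10.709940 / 1.630474 = 6.5686

price = 6.5686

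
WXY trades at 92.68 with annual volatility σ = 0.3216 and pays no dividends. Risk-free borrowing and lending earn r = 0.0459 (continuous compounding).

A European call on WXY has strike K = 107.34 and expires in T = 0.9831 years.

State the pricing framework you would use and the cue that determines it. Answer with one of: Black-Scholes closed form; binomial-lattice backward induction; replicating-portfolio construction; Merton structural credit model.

framework: Black-Scholes closed form

Key observation: the instrument is a plain European call (strike 107.34) on a lognormal asset; the exact continuous-time formula applies directly.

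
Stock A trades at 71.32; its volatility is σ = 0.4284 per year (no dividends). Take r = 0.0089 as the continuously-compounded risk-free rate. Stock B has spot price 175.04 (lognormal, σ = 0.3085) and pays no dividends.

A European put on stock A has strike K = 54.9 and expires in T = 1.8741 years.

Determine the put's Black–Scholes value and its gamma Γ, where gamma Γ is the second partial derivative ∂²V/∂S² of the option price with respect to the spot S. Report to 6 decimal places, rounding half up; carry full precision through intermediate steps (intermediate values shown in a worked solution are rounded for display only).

price = 7.328130
Γ = 0.007103

σ√T = 0.4284·√1.8741 = 0.586470
d₁ = (ln(S/K) + (r+σ²/2)T) / (σ√T) = (ln(71.32/54.9) + (0.0089+0.4284²/2)·1.8741) / 0.586470 = (0.261663 + 0.188653) / 0.586470 = 0.767842
d₂ = d₁ − σ√T = 0.767842 − 0.586470 = 0.181372
e^{−rT} = 0.983459
N(−d₁) = 0.221290,  N(−d₂) = 0.428038
Put price V = K·e^{−rT}·N(−d₂) − S·N(−d₁) = 23.110565 − 15.782435 = 7.328130
φ(d₁) = (1/√(2π))·e^{−d₁²/2} = 0.297087
Γ = φ(d₁) / (S·σ·√T) = 0.007103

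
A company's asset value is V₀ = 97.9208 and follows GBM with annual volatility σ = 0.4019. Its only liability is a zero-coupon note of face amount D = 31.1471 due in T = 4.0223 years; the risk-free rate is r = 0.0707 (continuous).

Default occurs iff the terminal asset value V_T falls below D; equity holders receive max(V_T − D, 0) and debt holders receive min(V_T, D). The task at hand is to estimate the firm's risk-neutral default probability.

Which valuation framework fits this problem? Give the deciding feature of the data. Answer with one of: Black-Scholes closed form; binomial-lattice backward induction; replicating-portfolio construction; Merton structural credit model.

framework: Merton structural credit model

Key observation: the asked-for credit quantity lives on the firm's capital structure — asset value, asset volatility, debt face 31.1471 — which is the structural model's domain.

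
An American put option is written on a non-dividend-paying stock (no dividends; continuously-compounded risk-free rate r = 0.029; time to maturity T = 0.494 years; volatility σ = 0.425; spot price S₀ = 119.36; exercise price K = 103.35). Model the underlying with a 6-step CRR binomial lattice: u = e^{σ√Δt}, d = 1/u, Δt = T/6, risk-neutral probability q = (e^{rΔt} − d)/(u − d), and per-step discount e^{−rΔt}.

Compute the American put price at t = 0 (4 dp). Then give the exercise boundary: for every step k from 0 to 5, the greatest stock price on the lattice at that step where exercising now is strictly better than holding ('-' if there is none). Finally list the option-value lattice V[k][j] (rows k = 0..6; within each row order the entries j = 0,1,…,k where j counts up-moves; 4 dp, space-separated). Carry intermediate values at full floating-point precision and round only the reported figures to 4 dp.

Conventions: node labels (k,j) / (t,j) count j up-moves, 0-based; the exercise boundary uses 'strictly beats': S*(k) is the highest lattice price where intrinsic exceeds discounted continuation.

price = 6.6867
boundary = - - - - 73.2845 82.7893
tree:
6.6867
10.2360 2.8646
15.2354 4.8565 0.7151
21.8906 8.0822 1.3767 0.0000
30.0655 13.1198 2.6504 0.0000 0.0000
38.4790 20.5607 5.1025 0.0000 0.0000 0.0000
45.9266 30.0655 9.8233 0.0000 0.0000 0.0000 0.0000

Δt=0.08233  u=1.12970  d=0.88519  q=0.47933  discount=0.99762
step 6 (expiry): payoffs max(K−S,0) = 45.9266 30.0655 9.8233 0.0000 0.0000 0.0000 0.0000
step 5: (k=5,j=0): S=64.8710, K−S=38.4790, hold=38.2325 ⇒ V=38.4790 exercise | (k=5,j=1): S=82.7893, K−S=20.5607, hold=20.3143 ⇒ V=20.5607 exercise | (k=5,j=2): S=105.6567, K−S=0.0000, hold=5.1025 ⇒ V=5.1025 continue | (k=5,j=3): S=134.8405, K−S=0.0000, hold=0.0000 ⇒ V=0.0000 continue | (k=5,j=4): S=172.0852, K−S=0.0000, hold=0.0000 ⇒ V=0.0000 continue | (k=5,j=5): S=219.6174, K−S=0.0000, hold=0.0000 ⇒ V=0.0000 continue  boundary S*=82.7893
step 4: (k=4,j=0): S=73.2845, K−S=30.0655, hold=29.8190 ⇒ V=30.0655 exercise | (k=4,j=1): S=93.5267, K−S=9.8233, hold=13.1198 ⇒ V=13.1198 continue | (k=4,j=2): S=119.3600, K−S=0.0000, hold=2.6504 ⇒ V=2.6504 continue | (k=4,j=3): S=152.3288, K−S=0.0000, hold=0.0000 ⇒ V=0.0000 continue | (k=4,j=4): S=194.4040, K−S=0.0000, hold=0.0000 ⇒ V=0.0000 continue  boundary S*=73.2845
step 3: (k=3,j=0): S=82.7893, K−S=20.5607, hold=21.8906 ⇒ V=21.8906 continue | (k=3,j=1): S=105.6567, K−S=0.0000, hold=8.0822 ⇒ V=8.0822 continue | (k=3,j=2): S=134.8405, K−S=0.0000, hold=1.3767 ⇒ V=1.3767 continue | (k=3,j=3): S=172.0852, K−S=0.0000, hold=0.0000 ⇒ V=0.0000 continue  boundary S*=-
step 2: (k=2,j=0): S=93.5267, K−S=9.8233, hold=15.2354 ⇒ V=15.2354 continue | (k=2,j=1): S=119.3600, K−S=0.0000, hold=4.8565 ⇒ V=4.8565 continue | (k=2,j=2): S=152.3288, K−S=0.0000, hold=0.7151 ⇒ V=0.7151 continue  boundary S*=-
step 1: (k=1,j=0): S=105.6567, K−S=0.0000, hold=10.2360 ⇒ V=10.2360 continue | (k=1,j=1): S=134.8405, K−S=0.0000, hold=2.8646 ⇒ V=2.8646 continue  boundary S*=-
step 0: (k=0,j=0): S=119.3600, K−S=0.0000, hold=6.6867 ⇒ V=6.6867 continue  boundary S*=-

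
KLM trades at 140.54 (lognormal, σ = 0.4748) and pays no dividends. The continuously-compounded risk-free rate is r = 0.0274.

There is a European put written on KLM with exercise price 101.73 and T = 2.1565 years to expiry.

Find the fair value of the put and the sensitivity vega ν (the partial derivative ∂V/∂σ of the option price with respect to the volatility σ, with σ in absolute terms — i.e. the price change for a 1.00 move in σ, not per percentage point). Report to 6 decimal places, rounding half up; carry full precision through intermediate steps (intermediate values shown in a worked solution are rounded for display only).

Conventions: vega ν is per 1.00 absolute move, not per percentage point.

price = 14.375137
ν = 55.070556

σ√T = 0.4748·√2.1565 = 0.697245
d₁ = (ln(S/K) + (r+σ²/2)T) / (σ√T) = (ln(140.54/101.73) + (0.0274+0.4748²/2)·2.1565) / 0.697245 = (0.323170 + 0.302163) / 0.697245 = 0.896863
d₂ = d₁ − σ√T = 0.896863 − 0.697245 = 0.199618
e^{−rT} = 0.942624
N(−d₁) = 0.184896,  N(−d₂) = 0.420890
Put price V = K·e^{−rT}·N(−d₂) − S·N(−d₁) = 40.360420 − 25.985283 = 14.375137
φ(d₁) = (1/√(2π))·e^{−d₁²/2} = 0.266836
ν = S·φ(d₁)·√T = 55.070556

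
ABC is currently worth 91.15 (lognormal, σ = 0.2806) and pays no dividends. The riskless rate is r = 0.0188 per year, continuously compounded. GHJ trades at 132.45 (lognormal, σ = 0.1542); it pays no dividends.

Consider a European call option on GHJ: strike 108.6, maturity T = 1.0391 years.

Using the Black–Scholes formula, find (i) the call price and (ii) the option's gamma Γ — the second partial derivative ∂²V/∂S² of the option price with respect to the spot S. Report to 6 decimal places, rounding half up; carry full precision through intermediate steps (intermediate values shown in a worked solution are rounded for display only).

σ√T = 0.1542·√1.0391 = 0.157186
d₁ = (ln(S/K) + (r+σ²/2)T) / (σ√T) = (ln(132.45/108.6) + (0.0188+0.1542²/2)·1.0391) / 0.157186 = (0.198534 + 0.031889) / 0.157186 = 1.465926
d₂ = d₁ − σ√T = 1.465926 − 0.157186 = 1.308740
e^{−rT} = 0.980654
N(d₁) = 0.928666,  N(d₂) = 0.904689
Call price V = S·N(d₁) − K·e^{−rT}·N(d₂) = 123.001776 − 96.348521 = 26.653256
φ(d₁) = (1/√(2π))·e^{−d₁²/2} = 0.136230
Γ = φ(d₁) / (S·σ·√T) = 0.006543

price = 26.653256
Γ = 0.006543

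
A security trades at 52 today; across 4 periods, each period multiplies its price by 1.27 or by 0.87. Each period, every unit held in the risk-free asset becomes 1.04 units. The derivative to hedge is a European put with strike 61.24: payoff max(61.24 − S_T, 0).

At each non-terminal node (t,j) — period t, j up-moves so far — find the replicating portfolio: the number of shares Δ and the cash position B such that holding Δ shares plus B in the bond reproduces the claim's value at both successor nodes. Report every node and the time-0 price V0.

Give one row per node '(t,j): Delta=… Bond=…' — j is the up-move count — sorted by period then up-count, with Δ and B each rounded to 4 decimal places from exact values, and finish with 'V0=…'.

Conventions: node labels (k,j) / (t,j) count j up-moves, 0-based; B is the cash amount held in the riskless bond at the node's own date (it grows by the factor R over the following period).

Arbitrage-free pricing uses the up-move probability p* = (R−d)/(u−d) = 0.4250, discounting each step at R = 1.04.
At maturity the claim pays: V(4,0)=31.4493, V(4,1)=17.7525, V(4,2)=0.0000, V(4,3)=0.0000, V(4,4)=0.0000
  t=3,j=0: stock 34.2422 → up 43.4875 (V=17.7525), down 29.7907 (V=31.4493). Price 24.6425; hedge Δ=-1.0000, bond B=58.8846.
  t=3,j=1: stock 49.9857 → up 63.4818 (V=0.0000), down 43.4875 (V=17.7525). Price 9.8151; hedge Δ=-0.8879, bond B=54.1962.
  t=3,j=2: stock 72.9676 → up 92.6688 (V=0.0000), down 63.4818 (V=0.0000). Price 0.0000; hedge Δ=0.0000, bond B=0.0000.
  t=3,j=3: stock 106.5159 → up 135.2752 (V=0.0000), down 92.6688 (V=0.0000). Price 0.0000; hedge Δ=0.0000, bond B=0.0000.
  t=2,j=0: stock 39.3588 → up 49.9857 (V=9.8151), down 34.2422 (V=24.6425). Price 17.6354; hedge Δ=-0.9418, bond B=54.7039.
  t=2,j=1: stock 57.4548 → up 72.9676 (V=0.0000), down 49.9857 (V=9.8151). Price 5.4266; hedge Δ=-0.4271, bond B=29.9643.
  t=2,j=2: stock 83.8708 → up 106.5159 (V=0.0000), down 72.9676 (V=0.0000). Price 0.0000; hedge Δ=0.0000, bond B=0.0000.
  t=1,j=0: stock 45.2400 → up 57.4548 (V=5.4266), down 39.3588 (V=17.6354). Price 11.9679; hedge Δ=-0.6747, bond B=42.4899.
  t=1,j=1: stock 66.0400 → up 83.8708 (V=0.0000), down 57.4548 (V=5.4266). Price 3.0003; hedge Δ=-0.2054, bond B=16.5668.
  t=0,j=0: stock 52.0000 → up 66.0400 (V=3.0003), down 45.2400 (V=11.9679). Price 7.8430; hedge Δ=-0.4311, bond B=30.2621.
Verification: the root portfolio costs Δ(0,0)·S0 + B(0,0) = 7.8430, matching V0.

(0,0): Delta=-0.4311 Bond=30.2621
(1,0): Delta=-0.6747 Bond=42.4899
(1,1): Delta=-0.2054 Bond=16.5668
(2,0): Delta=-0.9418 Bond=54.7039
(2,1): Delta=-0.4271 Bond=29.9643
(2,2): Delta=0.0000 Bond=0.0000
(3,0): Delta=-1.0000 Bond=58.8846
(3,1): Delta=-0.8879 Bond=54.1962
(3,2): Delta=0.0000 Bond=0.0000
(3,3): Delta=0.0000 Bond=0.0000
V0=7.8430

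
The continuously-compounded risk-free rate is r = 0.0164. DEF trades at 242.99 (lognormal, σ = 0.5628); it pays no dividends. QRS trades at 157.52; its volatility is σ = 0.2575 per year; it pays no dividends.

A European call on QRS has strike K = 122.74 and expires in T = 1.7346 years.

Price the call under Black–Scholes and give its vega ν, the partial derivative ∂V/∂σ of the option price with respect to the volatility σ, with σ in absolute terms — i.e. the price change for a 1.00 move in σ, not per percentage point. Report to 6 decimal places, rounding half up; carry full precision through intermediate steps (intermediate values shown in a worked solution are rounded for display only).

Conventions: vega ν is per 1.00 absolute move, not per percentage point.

price = 43.575235
ν = 50.746921

σ√T = 0.2575·√1.7346 = 0.339138
d₁ = (ln(S/K) + (r+σ²/2)T) / (σ√T) = (ln(157.52/122.74) + (0.0164+0.2575²/2)·1.7346) / 0.339138 = (0.249484 + 0.085955) / 0.339138 = 0.989092
d₂ = d₁ − σ√T = 0.989092 − 0.339138 = 0.649954
e^{−rT} = 0.971953
N(d₁) = 0.838691,  N(d₂) = 0.742139
Call price V = S·N(d₁) − K·e^{−rT}·N(d₂) = 132.110591 − 88.535356 = 43.575235
φ(d₁) = (1/√(2π))·e^{−d₁²/2} = 0.244610
ν = S·φ(d₁)·√T = 50.746921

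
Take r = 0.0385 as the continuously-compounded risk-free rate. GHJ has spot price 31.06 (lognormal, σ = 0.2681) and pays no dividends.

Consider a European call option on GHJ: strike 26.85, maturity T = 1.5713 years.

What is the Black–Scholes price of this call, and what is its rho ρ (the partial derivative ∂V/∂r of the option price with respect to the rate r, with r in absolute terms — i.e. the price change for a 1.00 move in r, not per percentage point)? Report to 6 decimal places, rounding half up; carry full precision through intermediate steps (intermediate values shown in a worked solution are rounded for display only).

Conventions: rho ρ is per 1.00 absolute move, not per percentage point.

price = 7.328138
ρ = 26.686192

σ√T = 0.2681·√1.5713 = 0.336067
d₁ = (ln(S/K) + (r+σ²/2)T) / (σ√T) = (ln(31.06/26.85) + (0.0385+0.2681²/2)·1.5713) / 0.336067 = (0.145655 + 0.116966) / 0.336067 = 0.781452
d₂ = d₁ − σ√T = 0.781452 − 0.336067 = 0.445385
e^{−rT} = 0.941298
N(d₁) = 0.782732,  N(d₂) = 0.671979
Call price V = S·N(d₁) − K·e^{−rT}·N(d₂) = 24.311649 − 16.983512 = 7.328138
ρ = K·T·e^{−rT}·N(d₂) = 26.686192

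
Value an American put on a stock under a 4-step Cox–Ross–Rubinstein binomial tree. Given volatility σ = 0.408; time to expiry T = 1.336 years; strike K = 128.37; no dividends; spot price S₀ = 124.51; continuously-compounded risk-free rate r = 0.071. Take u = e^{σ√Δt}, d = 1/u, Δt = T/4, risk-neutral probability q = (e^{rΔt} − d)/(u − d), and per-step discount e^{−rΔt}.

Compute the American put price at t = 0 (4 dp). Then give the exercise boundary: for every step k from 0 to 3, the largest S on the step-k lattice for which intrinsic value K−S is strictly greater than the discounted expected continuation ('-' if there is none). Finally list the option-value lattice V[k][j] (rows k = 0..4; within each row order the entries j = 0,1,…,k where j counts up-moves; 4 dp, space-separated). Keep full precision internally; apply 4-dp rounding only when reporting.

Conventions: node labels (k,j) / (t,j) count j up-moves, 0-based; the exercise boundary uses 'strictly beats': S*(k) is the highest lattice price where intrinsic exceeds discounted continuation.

params: Δt=0.33400 u=1.26591 d=0.78994 q=0.49174 e^(-rΔt)=0.97656
t_4 payoffs: 79.8872 50.6745 3.8600 0.0000 0.0000
t_3: node(3,0) S=61.3750 payoff=66.9950 vs cont=63.9866 → 66.9950 [stop]  node(3,1) S=98.3558 payoff=30.0142 vs cont=27.0058 → 30.0142 [stop]  node(3,2) S=157.6189 payoff=0.0000 vs cont=1.9159 → 1.9159 [wait]  node(3,3) S=252.5904 payoff=0.0000 vs cont=0.0000 → 0.0000 [wait]  ⇒ S*(3)=98.3558
t_2: node(2,0) S=77.6955 payoff=50.6745 vs cont=47.6661 → 50.6745 [stop]  node(2,1) S=124.5100 payoff=3.8600 vs cont=15.8175 → 15.8175 [wait]  node(2,2) S=199.5320 payoff=0.0000 vs cont=0.9510 → 0.9510 [wait]  ⇒ S*(2)=77.6955
t_1: node(1,0) S=98.3558 payoff=30.0142 vs cont=32.7480 → 32.7480 [wait]  node(1,1) S=157.6189 payoff=0.0000 vs cont=8.3077 → 8.3077 [wait]  ⇒ S*(1)=-
t_0: node(0,0) S=124.5100 payoff=3.8600 vs cont=20.2439 → 20.2439 [wait]  ⇒ S*(0)=-

price = 20.2439
boundary = - - 77.6955 98.3558
tree:
20.2439
32.7480 8.3077
50.6745 15.8175 0.9510
66.9950 30.0142 1.9159 0.0000
79.8872 50.6745 3.8600 0.0000 0.0000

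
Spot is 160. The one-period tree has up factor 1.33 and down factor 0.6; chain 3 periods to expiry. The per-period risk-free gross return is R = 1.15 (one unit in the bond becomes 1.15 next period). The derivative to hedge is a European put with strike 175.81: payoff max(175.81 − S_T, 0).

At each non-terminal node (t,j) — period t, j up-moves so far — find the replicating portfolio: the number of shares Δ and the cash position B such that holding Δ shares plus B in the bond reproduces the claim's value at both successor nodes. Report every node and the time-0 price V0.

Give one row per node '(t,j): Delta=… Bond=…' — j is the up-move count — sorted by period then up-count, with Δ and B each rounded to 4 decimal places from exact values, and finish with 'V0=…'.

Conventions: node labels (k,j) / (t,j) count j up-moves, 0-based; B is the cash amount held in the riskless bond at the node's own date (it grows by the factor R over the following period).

Risk-neutral probability p* = (R−d)/(u−d) = (1.15−0.6)/(1.33−0.6) = 0.7534.
Expiry values: V(3,0)=141.2500, V(3,1)=99.2020, V(3,2)=5.9956, V(3,3)=0.0000
(2,0): S=57.6000. Δ = (V_up−V_dn)/(S_up−S_dn) = (99.2020−141.2500)/(76.6080−34.5600) = -1.0000. V = [p*·99.2020 + (1−p*)·141.2500]/1.15 = 95.2783. B = V − Δ·S = 152.8783.
(2,1): S=127.6800. Δ = (V_up−V_dn)/(S_up−S_dn) = (5.9956−99.2020)/(169.8144−76.6080) = -1.0000. V = [p*·5.9956 + (1−p*)·99.2020]/1.15 = 25.1983. B = V − Δ·S = 152.8783.
(2,2): S=283.0240. Δ = (V_up−V_dn)/(S_up−S_dn) = (0.0000−5.9956)/(376.4219−169.8144) = -0.0290. V = [p*·0.0000 + (1−p*)·5.9956]/1.15 = 1.2855. B = V − Δ·S = 9.4987.
(1,0): S=96.0000. Δ = (V_up−V_dn)/(S_up−S_dn) = (25.1983−95.2783)/(127.6800−57.6000) = -1.0000. V = [p*·25.1983 + (1−p*)·95.2783]/1.15 = 36.9376. B = V − Δ·S = 132.9376.
(1,1): S=212.8000. Δ = (V_up−V_dn)/(S_up−S_dn) = (1.2855−25.1983)/(283.0240−127.6800) = -0.1539. V = [p*·1.2855 + (1−p*)·25.1983]/1.15 = 6.2451. B = V − Δ·S = 39.0022.
(0,0): S=160.0000. Δ = (V_up−V_dn)/(S_up−S_dn) = (6.2451−36.9376)/(212.8000−96.0000) = -0.2628. V = [p*·6.2451 + (1−p*)·36.9376]/1.15 = 12.0114. B = V − Δ·S = 54.0560.
Sanity check at the root: Δ(0,0)·S0 + B(0,0) reproduces V0 = 12.0114.

(0,0): Delta=-0.2628 Bond=54.0560
(1,0): Delta=-1.0000 Bond=132.9376
(1,1): Delta=-0.1539 Bond=39.0022
(2,0): Delta=-1.0000 Bond=152.8783
(2,1): Delta=-1.0000 Bond=152.8783
(2,2): Delta=-0.0290 Bond=9.4987
V0=12.0114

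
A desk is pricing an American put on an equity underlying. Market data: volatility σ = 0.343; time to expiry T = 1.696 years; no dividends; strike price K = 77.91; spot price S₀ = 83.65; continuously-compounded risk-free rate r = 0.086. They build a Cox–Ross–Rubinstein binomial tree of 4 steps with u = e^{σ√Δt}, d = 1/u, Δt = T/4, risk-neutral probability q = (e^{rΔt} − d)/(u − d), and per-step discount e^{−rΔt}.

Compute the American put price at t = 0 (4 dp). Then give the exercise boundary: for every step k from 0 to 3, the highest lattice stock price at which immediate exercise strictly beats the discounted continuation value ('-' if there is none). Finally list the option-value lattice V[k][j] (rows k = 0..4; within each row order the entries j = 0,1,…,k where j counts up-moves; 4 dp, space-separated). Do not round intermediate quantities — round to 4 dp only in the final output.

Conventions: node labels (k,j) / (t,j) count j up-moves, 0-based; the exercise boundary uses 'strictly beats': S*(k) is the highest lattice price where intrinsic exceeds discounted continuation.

Δt=0.42400, u=1.25025, d=0.79984, q=0.52685, disc=e^(-rΔt)=0.96419
k=4 terminal: V=max(K-S,0) → 43.6746 24.3956 0.0000 0.0000 0.0000
k=3: j=0 S=42.8029 intr=35.1071 cont=32.3174 V=35.1071[EX]; j=1 S=66.9065 intr=11.0035 cont=11.1296 V=11.1296[hold]; j=2 S=104.5836 intr=0.0000 cont=0.0000 V=0.0000[hold]; j=3 S=163.4779 intr=0.0000 cont=0.0000 V=0.0000[hold]  S*(3)=42.8029
k=2: j=0 S=53.5144 intr=24.3956 cont=21.6699 V=24.3956[EX]; j=1 S=83.6500 intr=0.0000 cont=5.0774 V=5.0774[hold]; j=2 S=130.7559 intr=0.0000 cont=0.0000 V=0.0000[hold]  S*(2)=53.5144
k=1: j=0 S=66.9065 intr=11.0035 cont=13.7088 V=13.7088[hold]; j=1 S=104.5836 intr=0.0000 cont=2.3164 V=2.3164[hold]  S*(1)=-
k=0: j=0 S=83.6500 intr=0.0000 cont=7.4308 V=7.4308[hold]  S*(0)=-

price = 7.4308
boundary = - - 53.5144 42.8029
tree:
7.4308
13.7088 2.3164
24.3956 5.0774 0.0000
35.1071 11.1296 0.0000 0.0000
43.6746 24.3956 0.0000 0.0000 0.0000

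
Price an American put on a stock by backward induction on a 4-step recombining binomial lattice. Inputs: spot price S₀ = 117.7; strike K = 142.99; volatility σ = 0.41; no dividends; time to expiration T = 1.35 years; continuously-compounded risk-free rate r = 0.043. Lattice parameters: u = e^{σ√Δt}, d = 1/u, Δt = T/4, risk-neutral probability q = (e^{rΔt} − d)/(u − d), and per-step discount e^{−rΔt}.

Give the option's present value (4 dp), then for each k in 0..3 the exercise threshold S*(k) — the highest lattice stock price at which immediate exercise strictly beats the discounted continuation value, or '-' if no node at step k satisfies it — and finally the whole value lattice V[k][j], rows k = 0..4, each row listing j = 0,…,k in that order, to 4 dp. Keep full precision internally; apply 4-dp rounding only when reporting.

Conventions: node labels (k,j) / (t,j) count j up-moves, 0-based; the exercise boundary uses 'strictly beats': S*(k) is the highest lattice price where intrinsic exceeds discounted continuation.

Δt=0.33750, u=1.26895, d=0.78805, q=0.47113, disc=e^(-rΔt)=0.98559
k=4 terminal: V=max(K-S,0) → 97.5958 69.8948 25.2900 0.0000 0.0000
k=3: j=0 S=57.6029 intr=85.3871 cont=83.3269 V=85.3871[EX]; j=1 S=92.7540 intr=50.2360 cont=48.1759 V=50.2360[EX]; j=2 S=149.3552 intr=0.0000 cont=13.1824 V=13.1824[hold]; j=3 S=240.4962 intr=0.0000 cont=0.0000 V=0.0000[hold]  S*(3)=92.7540
k=2: j=0 S=73.0952 intr=69.8948 cont=67.8347 V=69.8948[EX]; j=1 S=117.7000 intr=25.2900 cont=32.3066 V=32.3066[hold]; j=2 S=189.5241 intr=0.0000 cont=6.8713 V=6.8713[hold]  S*(2)=73.0952
k=1: j=0 S=92.7540 intr=50.2360 cont=51.4340 V=51.4340[hold]; j=1 S=149.3552 intr=0.0000 cont=20.0305 V=20.0305[hold]  S*(1)=-
k=0: j=0 S=117.7000 intr=25.2900 cont=36.1109 V=36.1109[hold]  S*(0)=-

price = 36.1109
boundary = - - 73.0952 92.7540
tree:
36.1109
51.4340 20.0305
69.8948 32.3066 6.8713
85.3871 50.2360 13.1824 0.0000
97.5958 69.8948 25.2900 0.0000 0.0000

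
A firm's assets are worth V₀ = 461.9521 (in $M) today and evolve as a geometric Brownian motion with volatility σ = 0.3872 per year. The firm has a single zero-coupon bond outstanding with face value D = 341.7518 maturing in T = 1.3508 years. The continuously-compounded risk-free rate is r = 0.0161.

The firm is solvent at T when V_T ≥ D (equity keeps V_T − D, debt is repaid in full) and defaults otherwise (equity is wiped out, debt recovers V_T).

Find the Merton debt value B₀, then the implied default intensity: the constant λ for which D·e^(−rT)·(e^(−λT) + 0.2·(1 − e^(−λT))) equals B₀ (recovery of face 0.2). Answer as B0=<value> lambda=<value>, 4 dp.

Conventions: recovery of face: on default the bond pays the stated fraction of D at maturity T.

B0=310.2410 lambda=0.0701

With assets at 461.9521 and a single debt payment of 341.7518 at 1.3508 years:
d₁ = [ln(V₀/D) + (r + σ²/2)T] / (σ√T)
   = [ln(461.9521/341.7518) + (0.0161 + 0.5·0.3872²)·1.3508] / (0.3872·√1.3508)
   = [0.301376 + 0.123006] / 0.450019 = 0.943033
d₂ = d₁ − σ√T = 0.943033 − 0.450019 = 0.493014
N(d₁) = 0.827168,  N(d₂) = 0.688999,  e^(−rT) = 0.978487
E₀ = V₀·N(d₁) − D·e^(−rT)·N(d₂)
   = 461.9521·0.827168 − 341.7518·0.978487·0.688999 = 151.711077
B₀ = V₀ − E₀ = 461.9521 − 151.711077 = 310.241023
e^(−λT) = (B₀·e^(rT)/D − 0.2)/(1 − 0.2) = (310.2410·1.021986/341.7518 − 0.2)/0.8 = 0.90969391
λ = −ln(0.90969391)/1.3508 = 0.070067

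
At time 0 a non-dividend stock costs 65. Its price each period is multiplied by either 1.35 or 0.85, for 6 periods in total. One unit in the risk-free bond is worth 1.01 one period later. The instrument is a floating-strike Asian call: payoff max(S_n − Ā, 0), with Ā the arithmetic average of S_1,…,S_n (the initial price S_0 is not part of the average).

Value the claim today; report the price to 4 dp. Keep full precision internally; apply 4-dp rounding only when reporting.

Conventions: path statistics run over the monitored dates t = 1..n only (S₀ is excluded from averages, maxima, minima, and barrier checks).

Under the martingale measure an up-move has probability p* = 0.3200; value the claim as the probability-weighted average of per-path payoffs, discounted 6 periods at R = 1.01.
Enumerate all 2^6 = 64 price paths (U = up ×1.35, D = down ×0.85); each path with k up-moves has probability p*^k·(1−p*)^(6−k).
DDDDDD: Ā=38.2361, payoff=0.0000, prob=0.098867
UDDDDD: Ā=60.7279, payoff=0.0000, prob=0.046526
DUDDDD: Ā=55.3113, payoff=0.0000, prob=0.046526
UUDDDD: Ā=87.8473, payoff=0.0000, prob=0.021895
DDUDDD: Ā=50.7071, payoff=0.0000, prob=0.046526
UDUDDD: Ā=80.5348, payoff=0.0000, prob=0.021895
DUUDDD: Ā=75.1181, payoff=0.0000, prob=0.021895
UUUDDD: Ā=119.3053, payoff=0.0000, prob=0.010303
DDDUDD: Ā=46.7935, payoff=0.0000, prob=0.046526
UDDUDD: Ā=74.3192, payoff=0.0000, prob=0.021895
DUDUDD: Ā=68.9025, payoff=0.0000, prob=0.021895
UUDUDD: Ā=109.4334, payoff=0.0000, prob=0.010303
DDUUDD: Ā=64.2983, payoff=0.0000, prob=0.021895
UDUUDD: Ā=102.1209, payoff=0.0000, prob=0.010303
DUUUDD: Ā=96.7042, payoff=1.5093, prob=0.010303
UUUUDD: Ā=153.5890, payoff=2.3972, prob=0.004849
DDDDUD: Ā=43.4670, payoff=0.0000, prob=0.046526
UDDDUD: Ā=69.0359, payoff=0.0000, prob=0.021895
DUDDUD: Ā=63.6192, payoff=0.0000, prob=0.021895
UUDDUD: Ā=101.0423, payoff=0.0000, prob=0.010303
DDUDUD: Ā=59.0150, payoff=2.8231, prob=0.021895
UDUDUD: Ā=93.7298, payoff=4.4838, prob=0.010303
DUUDUD: Ā=88.3131, payoff=9.9004, prob=0.010303
UUUDUD: Ā=140.2620, payoff=15.7242, prob=0.004849
DDDUUD: Ā=55.1015, payoff=6.7367, prob=0.021895
UDDUUD: Ā=87.5142, payoff=10.6994, prob=0.010303
DUDUUD: Ā=82.0975, payoff=16.1161, prob=0.010303
UUDUUD: Ā=130.3901, payoff=25.5961, prob=0.004849
DDUUUD: Ā=77.4933, payoff=20.7202, prob=0.010303
UDUUUD: Ā=123.0776, payoff=32.9086, prob=0.004849
DUUUUD: Ā=117.6610, payoff=38.3253, prob=0.004849
UUUUUD: Ā=186.8733, payoff=60.8695, prob=0.002282
DDDDDU: Ā=40.6395, payoff=0.0000, prob=0.046526
UDDDDU: Ā=64.5451, payoff=0.0000, prob=0.021895
DUDDDU: Ā=59.1284, payoff=2.7097, prob=0.021895
UUDDDU: Ā=93.9099, payoff=4.3037, prob=0.010303
DDUDDU: Ā=54.5243, payoff=7.3139, prob=0.021895
UDUDDU: Ā=86.5974, payoff=11.6162, prob=0.010303
DUUDDU: Ā=81.1807, payoff=17.0329, prob=0.010303
UUUDDU: Ā=128.9340, payoff=27.0522, prob=0.004849
DDDUDU: Ā=50.6107, payoff=11.2274, prob=0.021895
UDDUDU: Ā=80.3817, payoff=17.8318, prob=0.010303
DUDUDU: Ā=74.9651, payoff=23.2485, prob=0.010303
UUDUDU: Ā=119.0622, payoff=36.9241, prob=0.004849
DDUUDU: Ā=70.3609, payoff=27.8527, prob=0.010303
UDUUDU: Ā=111.7497, payoff=44.2366, prob=0.004849
DUUUDU: Ā=106.3330, payoff=49.6532, prob=0.004849
UUUUDU: Ā=168.8818, payoff=78.8610, prob=0.002282
DDDDUU: Ā=47.2842, payoff=14.5540, prob=0.021895
UDDDUU: Ā=75.0984, payoff=23.1151, prob=0.010303
DUDDUU: Ā=69.6818, payoff=28.5318, prob=0.010303
UUDDUU: Ā=110.6711, payoff=45.3152, prob=0.004849
DDUDUU: Ā=65.0776, payoff=33.1359, prob=0.010303
UDUDUU: Ā=103.3586, payoff=52.6277, prob=0.004849
DUUDUU: Ā=97.9419, payoff=58.0443, prob=0.004849
UUUDUU: Ā=155.5548, payoff=92.1881, prob=0.002282
DDDUUU: Ā=61.1641, payoff=37.0495, prob=0.010303
UDDUUU: Ā=97.1429, payoff=58.8433, prob=0.004849
DUDUUU: Ā=91.7263, payoff=64.2600, prob=0.004849
UUDUUU: Ā=145.6829, payoff=102.0599, prob=0.002282
DDUUUU: Ā=87.1221, payoff=68.8641, prob=0.004849
UDUUUU: Ā=138.3704, payoff=109.3724, prob=0.002282
DUUUUU: Ā=132.9537, payoff=114.7891, prob=0.002282
UUUUUU: Ā=211.1618, payoff=182.3121, prob=0.001074
Price = Σ prob·payoff / R^6 = 8.430959 / 1.061520 = 7.9423

price = 7.9423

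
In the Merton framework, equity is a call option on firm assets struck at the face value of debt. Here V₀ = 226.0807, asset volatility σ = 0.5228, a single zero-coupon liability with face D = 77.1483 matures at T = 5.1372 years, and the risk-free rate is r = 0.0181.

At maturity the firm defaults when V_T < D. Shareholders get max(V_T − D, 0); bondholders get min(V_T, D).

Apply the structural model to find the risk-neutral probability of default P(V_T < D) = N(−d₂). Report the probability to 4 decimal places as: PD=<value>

Work the structural quantities from V₀ = 226.0807 against face 77.1483:
d₁ = [ln(V₀/D) + (r + σ²/2)T] / (σ√T)
   = [ln(226.0807/77.1483) + (0.0181 + 0.5·0.5228²)·5.1372] / (0.5228·√5.1372)
   = [1.075162 + 0.795033] / 1.184947 = 1.578295
d₂ = d₁ − σ√T = 1.578295 − 1.184947 = 0.393348
risk-neutral PD = N(−d₂) = N(-0.393348) = 0.347031

PD=0.3470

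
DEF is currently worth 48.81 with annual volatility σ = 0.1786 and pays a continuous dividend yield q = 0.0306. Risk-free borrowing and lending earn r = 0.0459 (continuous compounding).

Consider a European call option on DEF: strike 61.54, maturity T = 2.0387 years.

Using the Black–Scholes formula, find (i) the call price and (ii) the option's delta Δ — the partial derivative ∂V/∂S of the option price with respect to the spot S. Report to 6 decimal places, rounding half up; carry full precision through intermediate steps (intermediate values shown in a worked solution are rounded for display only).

σ√T = 0.1786·√2.0387 = 0.255011
d₁ = (ln(S/K) + (r−q+σ²/2)T) / (σ√T) = (ln(48.81/61.54) + (0.0459−0.0306+0.1786²/2)·2.0387) / 0.255011 = (-0.231752 + 0.063707) / 0.255011 = -0.658972
d₂ = d₁ − σ√T = -0.658972 − 0.255011 = -0.913983
e^{−rT} = 0.910669
e^{−qT} = 0.939522
N(d₁) = 0.254957,  N(d₂) = 0.180363
Call price V = S·e^{−qT}·N(d₁) − K·e^{−rT}·N(d₂) = 11.691824 − 10.107998 = 1.583827
Δ = e^{−qT}·N(d₁) = 0.239537

price = 1.583827
Δ = 0.239537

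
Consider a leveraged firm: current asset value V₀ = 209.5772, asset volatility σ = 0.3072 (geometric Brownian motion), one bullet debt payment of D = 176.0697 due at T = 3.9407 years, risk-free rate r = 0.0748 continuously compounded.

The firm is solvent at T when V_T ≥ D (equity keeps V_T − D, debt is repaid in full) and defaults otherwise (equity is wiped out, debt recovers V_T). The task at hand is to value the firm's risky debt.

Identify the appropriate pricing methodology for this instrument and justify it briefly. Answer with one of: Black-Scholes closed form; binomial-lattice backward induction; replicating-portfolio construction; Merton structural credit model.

Key observation: the question is about default risk generated by asset-value dynamics against a debt face of 176.0697 — the structural framework prices exactly that.

framework: Merton structural credit model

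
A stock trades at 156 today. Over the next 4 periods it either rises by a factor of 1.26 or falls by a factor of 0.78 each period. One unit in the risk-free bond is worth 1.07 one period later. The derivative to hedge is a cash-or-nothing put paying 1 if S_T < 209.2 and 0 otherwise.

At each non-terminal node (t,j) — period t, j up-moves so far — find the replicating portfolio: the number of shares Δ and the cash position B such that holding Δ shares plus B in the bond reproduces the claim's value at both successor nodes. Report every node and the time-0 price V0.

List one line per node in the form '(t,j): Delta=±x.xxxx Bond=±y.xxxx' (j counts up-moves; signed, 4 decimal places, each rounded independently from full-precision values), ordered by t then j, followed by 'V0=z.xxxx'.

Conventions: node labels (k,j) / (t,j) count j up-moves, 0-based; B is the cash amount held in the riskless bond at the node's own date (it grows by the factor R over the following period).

Arbitrage-free pricing uses the up-move probability p* = (R−d)/(u−d) = 0.6042, discounting each step at R = 1.07.
Expiry values: V(4,0)=1.0000, V(4,1)=1.0000, V(4,2)=1.0000, V(4,3)=0.0000, V(4,4)=0.0000
Node (3,0) S=74.0301: V=(p*·1.0000+(1−p*)·1.0000)/1.07=0.9346; Δ=(1.0000−1.0000)/(93.2779−57.7435)=0.0000; B=V−Δ·S=0.9346
Node (3,1) S=119.5871: V=(p*·1.0000+(1−p*)·1.0000)/1.07=0.9346; Δ=(1.0000−1.0000)/(150.6798−93.2779)=0.0000; B=V−Δ·S=0.9346
Node (3,2) S=193.1792: V=(p*·0.0000+(1−p*)·1.0000)/1.07=0.3699; Δ=(0.0000−1.0000)/(243.4058−150.6798)=-0.0108; B=V−Δ·S=2.4533
Node (3,3) S=312.0587: V=(p*·0.0000+(1−p*)·0.0000)/1.07=0.0000; Δ=(0.0000−0.0000)/(393.1939−243.4058)=0.0000; B=V−Δ·S=0.0000
Node (2,0) S=94.9104: V=(p*·0.9346+(1−p*)·0.9346)/1.07=0.8734; Δ=(0.9346−0.9346)/(119.5871−74.0301)=0.0000; B=V−Δ·S=0.8734
Node (2,1) S=153.3168: V=(p*·0.3699+(1−p*)·0.9346)/1.07=0.5546; Δ=(0.3699−0.9346)/(193.1792−119.5871)=-0.0077; B=V−Δ·S=1.7310
Node (2,2) S=247.6656: V=(p*·0.0000+(1−p*)·0.3699)/1.07=0.1369; Δ=(0.0000−0.3699)/(312.0587−193.1792)=-0.0031; B=V−Δ·S=0.9076
Node (1,0) S=121.6800: V=(p*·0.5546+(1−p*)·0.8734)/1.07=0.6363; Δ=(0.5546−0.8734)/(153.3168−94.9104)=-0.0055; B=V−Δ·S=1.3005
Node (1,1) S=196.5600: V=(p*·0.1369+(1−p*)·0.5546)/1.07=0.2824; Δ=(0.1369−0.5546)/(247.6656−153.3168)=-0.0044; B=V−Δ·S=1.1528
Node (0,0) S=156.0000: V=(p*·0.2824+(1−p*)·0.6363)/1.07=0.3949; Δ=(0.2824−0.6363)/(196.5600−121.6800)=-0.0047; B=V−Δ·S=1.1320
Verification: the root portfolio costs Δ(0,0)·S0 + B(0,0) = 0.3949, matching V0.

(0,0): Delta=-0.0047 Bond=1.1320
(1,0): Delta=-0.0055 Bond=1.3005
(1,1): Delta=-0.0044 Bond=1.1528
(2,0): Delta=0.0000 Bond=0.8734
(2,1): Delta=-0.0077 Bond=1.7310
(2,2): Delta=-0.0031 Bond=0.9076
(3,0): Delta=0.0000 Bond=0.9346
(3,1): Delta=0.0000 Bond=0.9346
(3,2): Delta=-0.0108 Bond=2.4533
(3,3): Delta=0.0000 Bond=0.0000
V0=0.3949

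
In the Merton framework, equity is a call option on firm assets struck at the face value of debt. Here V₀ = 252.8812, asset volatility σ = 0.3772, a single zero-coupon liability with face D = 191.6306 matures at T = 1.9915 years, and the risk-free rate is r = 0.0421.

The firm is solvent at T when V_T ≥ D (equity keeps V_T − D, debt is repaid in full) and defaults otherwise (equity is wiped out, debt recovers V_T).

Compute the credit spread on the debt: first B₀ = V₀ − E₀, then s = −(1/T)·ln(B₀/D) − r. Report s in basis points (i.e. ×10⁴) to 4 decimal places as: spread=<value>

spread=488.0222

With assets at 252.8812 and a single debt payment of 191.6306 at 1.9915 years:
d₁ = [ln(V₀/D) + (r + σ²/2)T] / (σ√T)
   = [ln(252.8812/191.6306) + (0.0421 + 0.5·0.3772²)·1.9915] / (0.3772·√1.9915)
   = [0.277350 + 0.225517] / 0.532307 = 0.944695
d₂ = d₁ − σ√T = 0.944695 − 0.532307 = 0.412389
N(d₁) = 0.827593,  N(d₂) = 0.659973,  e^(−rT) = 0.919576
E₀ = V₀·N(d₁) − D·e^(−rT)·N(d₂)
   = 252.8812·0.827593 − 191.6306·0.919576·0.659973 = 92.982933
B₀ = V₀ − E₀ = 252.8812 − 92.982933 = 159.898267
spread = −(1/T)·ln(B₀/D) − r = −(1/1.9915)·ln(159.898267/191.6306) − 0.0421 = 0.04880222
in basis points: 0.04880222 × 10⁴ = 488.0222 bp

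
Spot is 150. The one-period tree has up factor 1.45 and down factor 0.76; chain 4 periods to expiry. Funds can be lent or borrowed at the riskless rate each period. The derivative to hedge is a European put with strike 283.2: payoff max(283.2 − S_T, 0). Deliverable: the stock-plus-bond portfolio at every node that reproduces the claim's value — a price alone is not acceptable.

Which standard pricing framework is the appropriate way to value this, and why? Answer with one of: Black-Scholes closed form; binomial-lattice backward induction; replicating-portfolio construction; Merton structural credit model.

Key observation: the mandate to exhibit the hedge at every date and state singles out the replicating-portfolio construction on the 4-period tree with factors 1.45 and 0.76 from 150.

framework: replicating-portfolio construction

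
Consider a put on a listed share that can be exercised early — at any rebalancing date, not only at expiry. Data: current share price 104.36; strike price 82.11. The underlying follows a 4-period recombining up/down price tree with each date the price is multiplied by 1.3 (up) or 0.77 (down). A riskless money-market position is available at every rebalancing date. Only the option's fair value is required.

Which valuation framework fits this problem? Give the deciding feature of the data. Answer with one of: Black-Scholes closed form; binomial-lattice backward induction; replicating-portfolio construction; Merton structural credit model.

framework: binomial-lattice backward induction

Key observation: the put (strike 82.11 on spot 104.36) is American-style on a 4-step discrete price model, so the early-exercise decision at every node requires stepwise backward valuation — a closed form cannot price the exercise right.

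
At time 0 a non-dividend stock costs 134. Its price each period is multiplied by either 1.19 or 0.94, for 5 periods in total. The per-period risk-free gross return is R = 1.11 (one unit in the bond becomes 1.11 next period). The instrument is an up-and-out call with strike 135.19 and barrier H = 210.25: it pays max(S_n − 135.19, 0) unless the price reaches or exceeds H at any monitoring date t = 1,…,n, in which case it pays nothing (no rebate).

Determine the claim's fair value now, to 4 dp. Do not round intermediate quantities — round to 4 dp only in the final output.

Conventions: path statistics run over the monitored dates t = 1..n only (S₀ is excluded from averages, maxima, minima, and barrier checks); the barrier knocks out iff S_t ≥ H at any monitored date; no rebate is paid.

price = 9.3920

No-arbitrage gives p* = (R−d)/(u−d) = 0.6800: enumerate every path, weight its payoff by its p*-probability, and discount by R^5.
Enumerate all 2^5 = 32 price paths (U = up ×1.19, D = down ×0.94); each path with k up-moves has probability p*^k·(1−p*)^(5−k).
DDDDD: M=125.9600, payoff=0.0000, prob=0.003355
UDDDD: M=159.4600, payoff=0.0000, prob=0.007130
DUDDD: M=149.8924, payoff=0.0000, prob=0.007130
UUDDD: M=189.7574, payoff=22.4195, prob=0.015152
DDUDD: M=140.8989, payoff=0.0000, prob=0.007130
UDUDD: M=178.3720, payoff=22.4195, prob=0.015152
DUUDD: M=178.3720, payoff=22.4195, prob=0.015152
UUUDD: M=225.8113, payoff=0.0000, prob=0.032198
DDDUD: M=132.4449, payoff=0.0000, prob=0.007130
UDDUD: M=167.6696, payoff=22.4195, prob=0.015152
DUDUD: M=167.6696, payoff=22.4195, prob=0.015152
UUDUD: M=212.2626, payoff=0.0000, prob=0.032198
DDUUD: M=167.6696, payoff=22.4195, prob=0.015152
UDUUD: M=212.2626, payoff=0.0000, prob=0.032198
DUUUD: M=212.2626, payoff=0.0000, prob=0.032198
UUUUD: M=268.7155, payoff=0.0000, prob=0.068420
DDDDU: M=125.9600, payoff=0.0000, prob=0.007130
UDDDU: M=159.4600, payoff=22.4195, prob=0.015152
DUDDU: M=157.6095, payoff=22.4195, prob=0.015152
UUDDU: M=199.5269, payoff=64.3369, prob=0.032198
DDUDU: M=157.6095, payoff=22.4195, prob=0.015152
UDUDU: M=199.5269, payoff=64.3369, prob=0.032198
DUUDU: M=199.5269, payoff=64.3369, prob=0.032198
UUUDU: M=252.5925, payoff=0.0000, prob=0.068420
DDDUU: M=157.6095, payoff=22.4195, prob=0.015152
UDDUU: M=199.5269, payoff=64.3369, prob=0.032198
DUDUU: M=199.5269, payoff=64.3369, prob=0.032198
UUDUU: M=252.5925, payoff=0.0000, prob=0.068420
DDUUU: M=199.5269, payoff=64.3369, prob=0.032198
UDUUU: M=252.5925, payoff=0.0000, prob=0.068420
DUUUU: M=252.5925, payoff=0.0000, prob=0.068420
UUUUU: M=319.7714, payoff=0.0000, prob=0.145393
Price = Σ prob·payoff / R^5 = 15.826028 / 1.685058 = 9.3920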